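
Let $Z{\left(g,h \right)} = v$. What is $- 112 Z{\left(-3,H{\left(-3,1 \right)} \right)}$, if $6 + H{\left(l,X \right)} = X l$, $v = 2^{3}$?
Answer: $-896$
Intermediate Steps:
$v = 8$
$H{\left(l,X \right)} = -6 + X l$
$Z{\left(g,h \right)} = 8$
$- 112 Z{\left(-3,H{\left(-3,1 \right)} \right)} = \left(-112\right) 8 = -896$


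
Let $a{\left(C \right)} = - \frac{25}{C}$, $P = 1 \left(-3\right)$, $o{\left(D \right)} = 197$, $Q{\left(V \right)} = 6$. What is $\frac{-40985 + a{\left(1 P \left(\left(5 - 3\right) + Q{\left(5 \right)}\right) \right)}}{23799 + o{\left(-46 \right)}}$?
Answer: $- \frac{983615}{575904} \approx -1.7079$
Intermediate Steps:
$P = -3$
$\frac{-40985 + a{\left(1 P \left(\left(5 - 3\right) + Q{\left(5 \right)}\right) \right)}}{23799 + o{\left(-46 \right)}} = \frac{-40985 - \frac{25}{1 \left(-3\right) \left(\left(5 - 3\right) + 6\right)}}{23799 + 197} = \frac{-40985 - \frac{25}{\left(-3\right) \left(2 + 6\right)}}{23996} = \left(-40985 - \frac{25}{\left(-3\right) 8}\right) \frac{1}{23996} = \left(-40985 - \frac{25}{-24}\right) \frac{1}{23996} = \left(-40985 - - \frac{25}{24}\right) \frac{1}{23996} = \left(-40985 + \frac{25}{24}\right) \frac{1}{23996} = \left(- \frac{983615}{24}\right) \frac{1}{23996} = - \frac{983615}{575904}$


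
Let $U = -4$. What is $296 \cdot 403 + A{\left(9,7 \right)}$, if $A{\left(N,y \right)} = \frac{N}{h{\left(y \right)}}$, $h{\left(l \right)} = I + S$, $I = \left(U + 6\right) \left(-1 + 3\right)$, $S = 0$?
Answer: $\frac{477161}{4} \approx 1.1929 \cdot 10^{5}$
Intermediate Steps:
$I = 4$ ($I = \left(-4 + 6\right) \left(-1 + 3\right) = 2 \cdot 2 = 4$)
$h{\left(l \right)} = 4$ ($h{\left(l \right)} = 4 + 0 = 4$)
$A{\left(N,y \right)} = \frac{N}{4}$
$296 \cdot 403 + A{\left(9,7 \right)} = 296 \cdot 403 + \frac{1}{4} \cdot 9 = 119288 + \frac{9}{4} = \frac{477161}{4}$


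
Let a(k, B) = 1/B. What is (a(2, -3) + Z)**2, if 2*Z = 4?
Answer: 25/9 ≈ 2.7778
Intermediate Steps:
Z = 2 (Z = (1/2)*4 = 2)
(a(2, -3) + Z)**2 = (1/(-3) + 2)**2 = (-1/3 + 2)**2 = (5/3)**2 = 25/9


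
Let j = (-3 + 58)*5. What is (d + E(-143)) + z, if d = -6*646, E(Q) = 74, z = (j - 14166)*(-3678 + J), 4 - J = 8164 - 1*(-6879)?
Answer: 259994045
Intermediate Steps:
J = -15039 (J = 4 - (8164 - 1*(-6879)) = 4 - (8164 + 6879) = 4 - 1*15043 = 4 - 15043 = -15039)
j = 275 (j = 55*5 = 275)
z = 259997847 (z = (275 - 14166)*(-3678 - 15039) = -13891*(-18717) = 259997847)
d = -3876
(d + E(-143)) + z = (-3876 + 74) + 259997847 = -3802 + 259997847 = 259994045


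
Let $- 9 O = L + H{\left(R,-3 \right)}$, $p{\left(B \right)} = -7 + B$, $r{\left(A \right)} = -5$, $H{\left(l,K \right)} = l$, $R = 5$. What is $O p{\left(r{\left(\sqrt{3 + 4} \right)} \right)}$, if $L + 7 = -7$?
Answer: $-12$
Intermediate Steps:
$L = -14$ ($L = -7 - 7 = -14$)
$O = 1$ ($O = - \frac{-14 + 5}{9} = \left(- \frac{1}{9}\right) \left(-9\right) = 1$)
$O p{\left(r{\left(\sqrt{3 + 4} \right)} \right)} = 1 \left(-7 - 5\right) = 1 \left(-12\right) = -12$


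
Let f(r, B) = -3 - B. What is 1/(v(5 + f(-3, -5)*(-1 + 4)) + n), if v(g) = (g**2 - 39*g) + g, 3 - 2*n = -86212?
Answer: 2/85621 ≈ 2.3359e-5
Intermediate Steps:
n = 86215/2 (n = 3/2 - 1/2*(-86212) = 3/2 + 43106 = 86215/2 ≈ 43108.)
v(g) = g**2 - 38*g
1/(v(5 + f(-3, -5)*(-1 + 4)) + n) = 1/((5 + (-3 - 1*(-5))*(-1 + 4))*(-38 + (5 + (-3 - 1*(-5))*(-1 + 4))) + 86215/2) = 1/((5 + (-3 + 5)*3)*(-38 + (5 + (-3 + 5)*3)) + 86215/2) = 1/((5 + 2*3)*(-38 + (5 + 2*3)) + 86215/2) = 1/((5 + 6)*(-38 + (5 + 6)) + 86215/2) = 1/(11*(-38 + 11) + 86215/2) = 1/(11*(-27) + 86215/2) = 1/(-297 + 86215/2) = 1/(85621/2) = 2/85621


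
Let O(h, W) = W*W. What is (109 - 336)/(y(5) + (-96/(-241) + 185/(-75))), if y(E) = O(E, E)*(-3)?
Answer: 820605/278602 ≈ 2.9454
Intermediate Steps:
O(h, W) = W²
y(E) = -3*E² (y(E) = E²*(-3) = -3*E²)
(109 - 336)/(y(5) + (-96/(-241) + 185/(-75))) = (109 - 336)/(-3*5² + (-96/(-241) + 185/(-75))) = -227/(-3*25 + (-96*(-1/241) + 185*(-1/75))) = -227/(-75 + (96/241 - 37/15)) = -227/(-75 - 7477/3615) = -227/(-278602/3615) = -227*(-3615/278602) = 820605/278602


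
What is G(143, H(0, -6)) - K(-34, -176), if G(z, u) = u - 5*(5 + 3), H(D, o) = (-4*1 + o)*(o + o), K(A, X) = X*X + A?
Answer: -30862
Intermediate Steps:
K(A, X) = A + X² (K(A, X) = X² + A = A + X²)
H(D, o) = 2*o*(-4 + o) (H(D, o) = (-4 + o)*(2*o) = 2*o*(-4 + o))
G(z, u) = -40 + u (G(z, u) = u - 5*8 = u - 40 = -40 + u)
G(143, H(0, -6)) - K(-34, -176) = (-40 + 2*(-6)*(-4 - 6)) - (-34 + (-176)²) = (-40 + 2*(-6)*(-10)) - (-34 + 30976) = (-40 + 120) - 1*30942 = 80 - 30942 = -30862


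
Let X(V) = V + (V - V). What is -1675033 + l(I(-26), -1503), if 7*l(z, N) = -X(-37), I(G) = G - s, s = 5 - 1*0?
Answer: -11725194/7 ≈ -1.6750e+6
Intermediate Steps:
s = 5 (s = 5 + 0 = 5)
X(V) = V (X(V) = V + 0 = V)
I(G) = -5 + G (I(G) = G - 1*5 = G - 5 = -5 + G)
l(z, N) = 37/7 (l(z, N) = (-1*(-37))/7 = (⅐)*37 = 37/7)
-1675033 + l(I(-26), -1503) = -1675033 + 37/7 = -11725194/7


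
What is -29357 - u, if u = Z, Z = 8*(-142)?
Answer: -28221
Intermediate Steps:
Z = -1136
u = -1136
-29357 - u = -29357 - 1*(-1136) = -29357 + 1136 = -28221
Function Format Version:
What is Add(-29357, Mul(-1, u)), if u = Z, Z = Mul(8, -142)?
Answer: -28221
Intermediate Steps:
Z = -1136
u = -1136
Add(-29357, Mul(-1, u)) = Add(-29357, Mul(-1, -1136)) = Add(-29357, 1136) = -28221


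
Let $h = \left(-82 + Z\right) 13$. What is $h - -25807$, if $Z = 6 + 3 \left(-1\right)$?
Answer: $24780$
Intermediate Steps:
$Z = 3$ ($Z = 6 - 3 = 3$)
$h = -1027$ ($h = \left(-82 + 3\right) 13 = \left(-79\right) 13 = -1027$)
$h - -25807 = -1027 - -25807 = -1027 + 25807 = 24780$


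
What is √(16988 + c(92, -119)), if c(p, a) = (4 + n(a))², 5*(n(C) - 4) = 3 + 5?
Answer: 2*√106751/5 ≈ 130.69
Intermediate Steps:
n(C) = 28/5 (n(C) = 4 + (3 + 5)/5 = 4 + (⅕)*8 = 4 + 8/5 = 28/5)
c(p, a) = 2304/25 (c(p, a) = (4 + 28/5)² = (48/5)² = 2304/25)
√(16988 + c(92, -119)) = √(16988 + 2304/25) = √(427004/25) = 2*√106751/5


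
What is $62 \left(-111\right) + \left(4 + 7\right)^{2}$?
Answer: $-6761$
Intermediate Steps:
$62 \left(-111\right) + \left(4 + 7\right)^{2} = -6882 + 11^{2} = -6882 + 121 = -6761$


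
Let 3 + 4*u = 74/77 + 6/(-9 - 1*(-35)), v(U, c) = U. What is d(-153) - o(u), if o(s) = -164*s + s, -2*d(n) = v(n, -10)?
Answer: 2819/1001 ≈ 2.8162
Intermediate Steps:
d(n) = -n/2
u = -905/2002 (u = -¾ + (74/77 + 6/(-9 - 1*(-35)))/4 = -¾ + (74*(1/77) + 6/(-9 + 35))/4 = -¾ + (74/77 + 6/26)/4 = -¾ + (74/77 + 6*(1/26))/4 = -¾ + (74/77 + 3/13)/4 = -¾ + (¼)*(1193/1001) = -¾ + 1193/4004 = -905/2002 ≈ -0.45205)
o(s) = -163*s
d(-153) - o(u) = -½*(-153) - (-163)*(-905)/2002 = 153/2 - 1*147515/2002 = 153/2 - 147515/2002 = 2819/1001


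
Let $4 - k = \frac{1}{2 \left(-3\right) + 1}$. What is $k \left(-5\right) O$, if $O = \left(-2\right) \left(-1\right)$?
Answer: $-42$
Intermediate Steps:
$O = 2$
$k = \frac{21}{5}$ ($k = 4 - \frac{1}{2 \left(-3\right) + 1} = 4 - \frac{1}{-6 + 1} = 4 - \frac{1}{-5} = 4 - - \frac{1}{5} = 4 + \frac{1}{5} = \frac{21}{5} \approx 4.2$)
$k \left(-5\right) O = \frac{21}{5} \left(-5\right) 2 = \left(-21\right) 2 = -42$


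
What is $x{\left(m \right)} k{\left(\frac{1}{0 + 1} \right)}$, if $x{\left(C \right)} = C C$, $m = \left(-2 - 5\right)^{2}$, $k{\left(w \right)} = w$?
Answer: $2401$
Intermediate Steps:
$m = 49$ ($m = \left(-7\right)^{2} = 49$)
$x{\left(C \right)} = C^{2}$
$x{\left(m \right)} k{\left(\frac{1}{0 + 1} \right)} = \frac{49^{2}}{0 + 1} = \frac{2401}{1} = 2401 \cdot 1 = 2401$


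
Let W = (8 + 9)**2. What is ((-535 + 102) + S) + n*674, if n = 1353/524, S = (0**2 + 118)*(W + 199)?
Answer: 15429523/262 ≈ 58891.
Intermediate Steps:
W = 289 (W = 17**2 = 289)
S = 57584 (S = (0**2 + 118)*(289 + 199) = (0 + 118)*488 = 118*488 = 57584)
n = 1353/524 (n = 1353*(1/524) = 1353/524 ≈ 2.5821)
((-535 + 102) + S) + n*674 = ((-535 + 102) + 57584) + (1353/524)*674 = (-433 + 57584) + 455961/262 = 57151 + 455961/262 = 15429523/262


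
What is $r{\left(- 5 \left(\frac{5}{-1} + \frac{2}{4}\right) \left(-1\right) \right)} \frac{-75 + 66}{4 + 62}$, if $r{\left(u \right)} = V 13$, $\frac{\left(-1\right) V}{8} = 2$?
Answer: $\frac{312}{11} \approx 28.364$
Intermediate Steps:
$V = -16$ ($V = \left(-8\right) 2 = -16$)
$r{\left(u \right)} = -208$ ($r{\left(u \right)} = \left(-16\right) 13 = -208$)
$r{\left(- 5 \left(\frac{5}{-1} + \frac{2}{4}\right) \left(-1\right) \right)} \frac{-75 + 66}{4 + 62} = - 208 \frac{-75 + 66}{4 + 62} = - 208 \left(- \frac{9}{66}\right) = - 208 \left(\left(-9\right) \frac{1}{66}\right) = \left(-208\right) \left(- \frac{3}{22}\right) = \frac{312}{11}$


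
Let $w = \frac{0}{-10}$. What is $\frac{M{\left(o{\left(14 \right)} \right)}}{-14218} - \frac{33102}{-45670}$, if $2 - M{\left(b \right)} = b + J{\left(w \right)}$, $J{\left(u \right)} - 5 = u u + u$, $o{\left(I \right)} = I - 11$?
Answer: $\frac{117729564}{162334015} \approx 0.72523$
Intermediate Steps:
$w = 0$ ($w = 0 \left(- \frac{1}{10}\right) = 0$)
$o{\left(I \right)} = -11 + I$
$J{\left(u \right)} = 5 + u + u^{2}$ ($J{\left(u \right)} = 5 + \left(u u + u\right) = 5 + \left(u^{2} + u\right) = 5 + \left(u + u^{2}\right) = 5 + u + u^{2}$)
$M{\left(b \right)} = -3 - b$ ($M{\left(b \right)} = 2 - \left(b + \left(5 + 0 + 0^{2}\right)\right) = 2 - \left(b + \left(5 + 0 + 0\right)\right) = 2 - \left(b + 5\right) = 2 - \left(5 + b\right) = -3 - b$)
$\frac{M{\left(o{\left(14 \right)} \right)}}{-14218} - \frac{33102}{-45670} = \frac{-3 - \left(-11 + 14\right)}{-14218} - \frac{33102}{-45670} = \left(-3 - 3\right) \left(- \frac{1}{14218}\right) - - \frac{16551}{22835} = \left(-3 - 3\right) \left(- \frac{1}{14218}\right) + \frac{16551}{22835} = \left(-6\right) \left(- \frac{1}{14218}\right) + \frac{16551}{22835} = \frac{3}{7109} + \frac{16551}{22835} = \frac{117729564}{162334015}$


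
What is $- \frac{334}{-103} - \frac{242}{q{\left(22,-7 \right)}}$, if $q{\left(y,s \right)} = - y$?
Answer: $\frac{1467}{103} \approx 14.243$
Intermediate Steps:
$- \frac{334}{-103} - \frac{242}{q{\left(22,-7 \right)}} = - \frac{334}{-103} - \frac{242}{\left(-1\right) 22} = \left(-334\right) \left(- \frac{1}{103}\right) - \frac{242}{-22} = \frac{334}{103} - -11 = \frac{334}{103} + 11 = \frac{1467}{103}$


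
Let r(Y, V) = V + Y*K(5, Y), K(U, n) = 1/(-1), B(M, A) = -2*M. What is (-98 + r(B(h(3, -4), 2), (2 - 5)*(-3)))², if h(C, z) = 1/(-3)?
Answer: 72361/9 ≈ 8040.1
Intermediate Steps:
h(C, z) = -⅓
K(U, n) = -1
r(Y, V) = V - Y (r(Y, V) = V + Y*(-1) = V - Y)
(-98 + r(B(h(3, -4), 2), (2 - 5)*(-3)))² = (-98 + ((2 - 5)*(-3) - (-2)*(-1)/3))² = (-98 + (-3*(-3) - 1*⅔))² = (-98 + (9 - ⅔))² = (-98 + 25/3)² = (-269/3)² = 72361/9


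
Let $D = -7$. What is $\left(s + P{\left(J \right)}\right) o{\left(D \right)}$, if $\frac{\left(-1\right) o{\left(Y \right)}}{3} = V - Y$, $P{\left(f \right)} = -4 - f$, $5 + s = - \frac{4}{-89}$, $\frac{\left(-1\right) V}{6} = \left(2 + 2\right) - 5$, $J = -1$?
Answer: $\frac{27612}{89} \approx 310.25$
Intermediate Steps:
$V = 6$ ($V = - 6 \left(\left(2 + 2\right) - 5\right) = - 6 \left(4 - 5\right) = \left(-6\right) \left(-1\right) = 6$)
$s = - \frac{441}{89}$ ($s = -5 - \frac{4}{-89} = -5 - - \frac{4}{89} = -5 + \frac{4}{89} = - \frac{441}{89} \approx -4.9551$)
$o{\left(Y \right)} = -18 + 3 Y$ ($o{\left(Y \right)} = - 3 \left(6 - Y\right) = -18 + 3 Y$)
$\left(s + P{\left(J \right)}\right) o{\left(D \right)} = \left(- \frac{441}{89} - 3\right) \left(-18 + 3 \left(-7\right)\right) = \left(- \frac{441}{89} + \left(-4 + 1\right)\right) \left(-18 - 21\right) = \left(- \frac{441}{89} - 3\right) \left(-39\right) = \left(- \frac{708}{89}\right) \left(-39\right) = \frac{27612}{89}$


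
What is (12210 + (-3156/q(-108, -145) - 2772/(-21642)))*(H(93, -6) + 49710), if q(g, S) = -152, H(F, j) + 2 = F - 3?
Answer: 41741663101761/68533 ≈ 6.0907e+8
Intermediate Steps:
H(F, j) = -5 + F (H(F, j) = -2 + (F - 3) = -2 + (-3 + F) = -5 + F)
(12210 + (-3156/q(-108, -145) - 2772/(-21642)))*(H(93, -6) + 49710) = (12210 + (-3156/(-152) - 2772/(-21642)))*((-5 + 93) + 49710) = (12210 + (-3156*(-1/152) - 2772*(-1/21642)))*(88 + 49710) = (12210 + (789/38 + 462/3607))*49798 = (12210 + 2863479/137066)*49798 = (1676439339/137066)*49798 = 41741663101761/68533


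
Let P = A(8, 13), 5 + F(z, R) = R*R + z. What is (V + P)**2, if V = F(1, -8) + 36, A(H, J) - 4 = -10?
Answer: 8100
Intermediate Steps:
A(H, J) = -6 (A(H, J) = 4 - 10 = -6)
F(z, R) = -5 + z + R**2 (F(z, R) = -5 + (R*R + z) = -5 + (R**2 + z) = -5 + (z + R**2) = -5 + z + R**2)
P = -6
V = 96 (V = (-5 + 1 + (-8)**2) + 36 = (-5 + 1 + 64) + 36 = 60 + 36 = 96)
(V + P)**2 = (96 - 6)**2 = 90**2 = 8100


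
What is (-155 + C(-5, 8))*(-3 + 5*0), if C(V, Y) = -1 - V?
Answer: 453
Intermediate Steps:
(-155 + C(-5, 8))*(-3 + 5*0) = (-155 + (-1 - 1*(-5)))*(-3 + 5*0) = (-155 + (-1 + 5))*(-3 + 0) = (-155 + 4)*(-3) = -151*(-3) = 453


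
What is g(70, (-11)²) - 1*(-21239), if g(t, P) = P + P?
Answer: 21481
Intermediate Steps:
g(t, P) = 2*P
g(70, (-11)²) - 1*(-21239) = 2*(-11)² - 1*(-21239) = 2*121 + 21239 = 242 + 21239 = 21481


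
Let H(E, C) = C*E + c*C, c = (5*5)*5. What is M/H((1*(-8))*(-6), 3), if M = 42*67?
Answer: 938/173 ≈ 5.4220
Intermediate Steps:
c = 125 (c = 25*5 = 125)
H(E, C) = 125*C + C*E (H(E, C) = C*E + 125*C = 125*C + C*E)
M = 2814
M/H((1*(-8))*(-6), 3) = 2814/((3*(125 + (1*(-8))*(-6)))) = 2814/((3*(125 - 8*(-6)))) = 2814/((3*(125 + 48))) = 2814/((3*173)) = 2814/519 = 2814*(1/519) = 938/173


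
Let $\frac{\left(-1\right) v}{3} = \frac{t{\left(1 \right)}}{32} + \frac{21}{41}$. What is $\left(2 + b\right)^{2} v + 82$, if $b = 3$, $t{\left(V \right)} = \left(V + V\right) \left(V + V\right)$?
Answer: $\frac{11221}{328} \approx 34.21$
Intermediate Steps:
$t{\left(V \right)} = 4 V^{2}$ ($t{\left(V \right)} = 2 V 2 V = 4 V^{2}$)
$v = - \frac{627}{328}$ ($v = - 3 \left(\frac{4 \cdot 1^{2}}{32} + \frac{21}{41}\right) = - 3 \left(4 \cdot 1 \cdot \frac{1}{32} + 21 \cdot \frac{1}{41}\right) = - 3 \left(4 \cdot \frac{1}{32} + \frac{21}{41}\right) = - 3 \left(\frac{1}{8} + \frac{21}{41}\right) = \left(-3\right) \frac{209}{328} = - \frac{627}{328} \approx -1.9116$)
$\left(2 + b\right)^{2} v + 82 = \left(2 + 3\right)^{2} \left(- \frac{627}{328}\right) + 82 = 5^{2} \left(- \frac{627}{328}\right) + 82 = 25 \left(- \frac{627}{328}\right) + 82 = - \frac{15675}{328} + 82 = \frac{11221}{328}$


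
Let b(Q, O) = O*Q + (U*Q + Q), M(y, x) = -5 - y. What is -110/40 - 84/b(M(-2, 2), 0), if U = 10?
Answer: -9/44 ≈ -0.20455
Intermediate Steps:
b(Q, O) = 11*Q + O*Q (b(Q, O) = O*Q + (10*Q + Q) = O*Q + 11*Q = 11*Q + O*Q)
-110/40 - 84/b(M(-2, 2), 0) = -110/40 - 84*1/((-5 - 1*(-2))*(11 + 0)) = -110*1/40 - 84*1/(11*(-5 + 2)) = -11/4 - 84/((-3*11)) = -11/4 - 84/(-33) = -11/4 - 84*(-1/33) = -11/4 + 28/11 = -9/44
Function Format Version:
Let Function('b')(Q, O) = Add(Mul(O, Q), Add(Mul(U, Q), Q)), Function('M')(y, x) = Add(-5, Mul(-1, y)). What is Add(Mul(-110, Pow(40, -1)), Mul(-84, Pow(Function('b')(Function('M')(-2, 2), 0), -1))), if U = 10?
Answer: Rational(-9, 44) ≈ -0.20455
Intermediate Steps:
Function('b')(Q, O) = Add(Mul(11, Q), Mul(O, Q)) (Function('b')(Q, O) = Add(Mul(O, Q), Add(Mul(10, Q), Q)) = Add(Mul(O, Q), Mul(11, Q)) = Add(Mul(11, Q), Mul(O, Q)))
Add(Mul(-110, Pow(40, -1)), Mul(-84, Pow(Function('b')(Function('M')(-2, 2), 0), -1))) = Add(Mul(-110, Pow(40, -1)), Mul(-84, Pow(Mul(Add(-5, Mul(-1, -2)), Add(11, 0)), -1))) = Add(Mul(-110, Rational(1, 40)), Mul(-84, Pow(Mul(Add(-5, 2), 11), -1))) = Add(Rational(-11, 4), Mul(-84, Pow(Mul(-3, 11), -1))) = Add(Rational(-11, 4), Mul(-84, Pow(-33, -1))) = Add(Rational(-11, 4), Mul(-84, Rational(-1, 33))) = Add(Rational(-11, 4), Rational(28, 11)) = Rational(-9, 44)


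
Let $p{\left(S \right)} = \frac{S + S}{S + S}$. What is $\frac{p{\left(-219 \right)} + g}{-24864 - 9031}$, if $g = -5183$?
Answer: $\frac{5182}{33895} \approx 0.15288$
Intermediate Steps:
$p{\left(S \right)} = 1$ ($p{\left(S \right)} = \frac{2 S}{2 S} = 2 S \frac{1}{2 S} = 1$)
$\frac{p{\left(-219 \right)} + g}{-24864 - 9031} = \frac{1 - 5183}{-24864 - 9031} = - \frac{5182}{-33895} = \left(-5182\right) \left(- \frac{1}{33895}\right) = \frac{5182}{33895}$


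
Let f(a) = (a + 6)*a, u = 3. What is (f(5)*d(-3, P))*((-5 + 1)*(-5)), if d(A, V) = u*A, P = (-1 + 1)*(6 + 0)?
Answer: -9900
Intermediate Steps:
P = 0 (P = 0*6 = 0)
d(A, V) = 3*A
f(a) = a*(6 + a) (f(a) = (6 + a)*a = a*(6 + a))
(f(5)*d(-3, P))*((-5 + 1)*(-5)) = ((5*(6 + 5))*(3*(-3)))*((-5 + 1)*(-5)) = ((5*11)*(-9))*(-4*(-5)) = (55*(-9))*20 = -495*20 = -9900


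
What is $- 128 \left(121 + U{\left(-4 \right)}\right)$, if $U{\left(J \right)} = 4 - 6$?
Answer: $-15232$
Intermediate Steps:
$U{\left(J \right)} = -2$
$- 128 \left(121 + U{\left(-4 \right)}\right) = - 128 \left(121 - 2\right) = \left(-128\right) 119 = -15232$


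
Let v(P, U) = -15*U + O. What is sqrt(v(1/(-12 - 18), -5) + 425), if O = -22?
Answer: sqrt(478) ≈ 21.863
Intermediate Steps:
v(P, U) = -22 - 15*U (v(P, U) = -15*U - 22 = -22 - 15*U)
sqrt(v(1/(-12 - 18), -5) + 425) = sqrt((-22 - 15*(-5)) + 425) = sqrt((-22 + 75) + 425) = sqrt(53 + 425) = sqrt(478)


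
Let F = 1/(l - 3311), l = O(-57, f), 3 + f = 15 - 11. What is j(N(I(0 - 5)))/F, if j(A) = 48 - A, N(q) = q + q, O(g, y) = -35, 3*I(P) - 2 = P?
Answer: -167300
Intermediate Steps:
f = 1 (f = -3 + (15 - 11) = -3 + 4 = 1)
I(P) = ⅔ + P/3
l = -35
N(q) = 2*q
F = -1/3346 (F = 1/(-35 - 3311) = 1/(-3346) = -1/3346 ≈ -0.00029886)
j(N(I(0 - 5)))/F = (48 - 2*(⅔ + (0 - 5)/3))/(-1/3346) = (48 - 2*(⅔ + (⅓)*(-5)))*(-3346) = (48 - 2*(⅔ - 5/3))*(-3346) = (48 - 2*(-1))*(-3346) = (48 - 1*(-2))*(-3346) = (48 + 2)*(-3346) = 50*(-3346) = -167300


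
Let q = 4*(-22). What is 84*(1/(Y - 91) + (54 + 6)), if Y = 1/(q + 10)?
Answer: 35772408/7099 ≈ 5039.1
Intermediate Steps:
q = -88
Y = -1/78 (Y = 1/(-88 + 10) = 1/(-78) = -1/78 ≈ -0.012821)
84*(1/(Y - 91) + (54 + 6)) = 84*(1/(-1/78 - 91) + (54 + 6)) = 84*(1/(-7099/78) + 60) = 84*(-78/7099 + 60) = 84*(425862/7099) = 35772408/7099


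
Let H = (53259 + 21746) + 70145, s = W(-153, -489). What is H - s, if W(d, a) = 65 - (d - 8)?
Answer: 144924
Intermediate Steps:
W(d, a) = 73 - d (W(d, a) = 65 - (-8 + d) = 65 + (8 - d) = 73 - d)
s = 226 (s = 73 - 1*(-153) = 73 + 153 = 226)
H = 145150 (H = 75005 + 70145 = 145150)
H - s = 145150 - 1*226 = 145150 - 226 = 144924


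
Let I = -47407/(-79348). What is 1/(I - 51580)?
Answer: -79348/4092722433 ≈ -1.9388e-5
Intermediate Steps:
I = 47407/79348 (I = -47407*(-1/79348) = 47407/79348 ≈ 0.59746)
1/(I - 51580) = 1/(47407/79348 - 51580) = 1/(-4092722433/79348) = -79348/4092722433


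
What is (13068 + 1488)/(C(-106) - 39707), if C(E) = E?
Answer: -4852/13271 ≈ -0.36561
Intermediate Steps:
(13068 + 1488)/(C(-106) - 39707) = (13068 + 1488)/(-106 - 39707) = 14556/(-39813) = 14556*(-1/39813) = -4852/13271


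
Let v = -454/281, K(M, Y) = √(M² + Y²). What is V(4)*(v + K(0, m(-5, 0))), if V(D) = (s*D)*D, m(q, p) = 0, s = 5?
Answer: -36320/281 ≈ -129.25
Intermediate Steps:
V(D) = 5*D² (V(D) = (5*D)*D = 5*D²)
v = -454/281 (v = -454*1/281 = -454/281 ≈ -1.6157)
V(4)*(v + K(0, m(-5, 0))) = (5*4²)*(-454/281 + √(0² + 0²)) = (5*16)*(-454/281 + √(0 + 0)) = 80*(-454/281 + √0) = 80*(-454/281 + 0) = 80*(-454/281) = -36320/281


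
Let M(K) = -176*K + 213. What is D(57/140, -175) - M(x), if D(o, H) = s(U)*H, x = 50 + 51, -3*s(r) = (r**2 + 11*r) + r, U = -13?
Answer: 54964/3 ≈ 18321.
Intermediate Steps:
s(r) = -4*r - r**2/3 (s(r) = -((r**2 + 11*r) + r)/3 = -(r**2 + 12*r)/3 = -4*r - r**2/3)
x = 101
D(o, H) = -13*H/3 (D(o, H) = (-1/3*(-13)*(12 - 13))*H = (-1/3*(-13)*(-1))*H = -13*H/3)
M(K) = 213 - 176*K
D(57/140, -175) - M(x) = -13/3*(-175) - (213 - 176*101) = 2275/3 - (213 - 17776) = 2275/3 - 1*(-17563) = 2275/3 + 17563 = 54964/3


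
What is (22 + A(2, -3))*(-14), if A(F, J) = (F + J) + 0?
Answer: -294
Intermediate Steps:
A(F, J) = F + J
(22 + A(2, -3))*(-14) = (22 + (2 - 3))*(-14) = (22 - 1)*(-14) = 21*(-14) = -294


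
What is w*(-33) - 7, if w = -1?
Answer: 26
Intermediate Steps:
w*(-33) - 7 = -1*(-33) - 7 = 33 - 7 = 26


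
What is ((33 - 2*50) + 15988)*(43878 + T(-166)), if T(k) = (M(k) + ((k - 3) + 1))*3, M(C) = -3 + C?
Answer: 682485507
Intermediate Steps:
T(k) = -15 + 6*k (T(k) = ((-3 + k) + ((k - 3) + 1))*3 = ((-3 + k) + ((-3 + k) + 1))*3 = ((-3 + k) + (-2 + k))*3 = (-5 + 2*k)*3 = -15 + 6*k)
((33 - 2*50) + 15988)*(43878 + T(-166)) = ((33 - 2*50) + 15988)*(43878 + (-15 + 6*(-166))) = ((33 - 100) + 15988)*(43878 + (-15 - 996)) = (-67 + 15988)*(43878 - 1011) = 15921*42867 = 682485507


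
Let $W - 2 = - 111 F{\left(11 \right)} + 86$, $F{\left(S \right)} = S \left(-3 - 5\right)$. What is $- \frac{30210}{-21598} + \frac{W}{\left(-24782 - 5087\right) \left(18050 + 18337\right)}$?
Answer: $\frac{2345237379553}{1676688689871} \approx 1.3987$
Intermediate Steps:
$F{\left(S \right)} = - 8 S$ ($F{\left(S \right)} = S \left(-8\right) = - 8 S$)
$W = 9856$ ($W = 2 - \left(-86 + 111 \left(\left(-8\right) 11\right)\right) = 2 + \left(\left(-111\right) \left(-88\right) + 86\right) = 2 + \left(9768 + 86\right) = 2 + 9854 = 9856$)
$- \frac{30210}{-21598} + \frac{W}{\left(-24782 - 5087\right) \left(18050 + 18337\right)} = - \frac{30210}{-21598} + \frac{9856}{\left(-24782 - 5087\right) \left(18050 + 18337\right)} = \left(-30210\right) \left(- \frac{1}{21598}\right) + \frac{9856}{\left(-29869\right) 36387} = \frac{15105}{10799} + \frac{9856}{-1086843303} = \frac{15105}{10799} + 9856 \left(- \frac{1}{1086843303}\right) = \frac{15105}{10799} - \frac{1408}{155263329} = \frac{2345237379553}{1676688689871}$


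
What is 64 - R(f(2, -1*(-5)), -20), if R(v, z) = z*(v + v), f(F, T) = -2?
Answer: -16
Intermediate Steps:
R(v, z) = 2*v*z (R(v, z) = z*(2*v) = 2*v*z)
64 - R(f(2, -1*(-5)), -20) = 64 - 2*(-2)*(-20) = 64 - 1*80 = 64 - 80 = -16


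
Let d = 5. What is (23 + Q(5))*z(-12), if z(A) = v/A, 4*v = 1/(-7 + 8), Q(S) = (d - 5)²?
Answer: -23/48 ≈ -0.47917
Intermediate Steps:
Q(S) = 0 (Q(S) = (5 - 5)² = 0² = 0)
v = ¼ (v = 1/(4*(-7 + 8)) = (¼)/1 = (¼)*1 = ¼ ≈ 0.25000)
z(A) = 1/(4*A)
(23 + Q(5))*z(-12) = (23 + 0)*((¼)/(-12)) = 23*((¼)*(-1/12)) = 23*(-1/48) = -23/48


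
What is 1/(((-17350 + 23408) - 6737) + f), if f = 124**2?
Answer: 1/14697 ≈ 6.8041e-5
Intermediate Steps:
f = 15376
1/(((-17350 + 23408) - 6737) + f) = 1/(((-17350 + 23408) - 6737) + 15376) = 1/((6058 - 6737) + 15376) = 1/(-679 + 15376) = 1/14697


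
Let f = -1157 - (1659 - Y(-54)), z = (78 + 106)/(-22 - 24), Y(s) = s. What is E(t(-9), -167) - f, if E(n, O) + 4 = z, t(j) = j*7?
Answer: 2862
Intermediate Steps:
t(j) = 7*j
z = -4 (z = 184/(-46) = 184*(-1/46) = -4)
E(n, O) = -8 (E(n, O) = -4 - 4 = -8)
f = -2870 (f = -1157 - (1659 - 1*(-54)) = -1157 - (1659 + 54) = -1157 - 1*1713 = -1157 - 1713 = -2870)
E(t(-9), -167) - f = -8 - 1*(-2870) = -8 + 2870 = 2862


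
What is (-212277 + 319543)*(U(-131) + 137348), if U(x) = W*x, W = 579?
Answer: 6596751734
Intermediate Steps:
U(x) = 579*x
(-212277 + 319543)*(U(-131) + 137348) = (-212277 + 319543)*(579*(-131) + 137348) = 107266*(-75849 + 137348) = 107266*61499 = 6596751734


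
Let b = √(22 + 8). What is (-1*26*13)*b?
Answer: -338*√30 ≈ -1851.3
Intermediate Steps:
b = √30 ≈ 5.4772
(-1*26*13)*b = (-1*26*13)*√30 = (-26*13)*√30 = -338*√30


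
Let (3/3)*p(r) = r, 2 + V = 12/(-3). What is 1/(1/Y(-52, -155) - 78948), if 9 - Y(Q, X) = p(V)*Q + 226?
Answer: -529/41763493 ≈ -1.2667e-5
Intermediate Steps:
V = -6 (V = -2 + 12/(-3) = -2 + 12*(-1/3) = -2 - 4 = -6)
p(r) = r
Y(Q, X) = -217 + 6*Q (Y(Q, X) = 9 - (-6*Q + 226) = 9 - (226 - 6*Q) = 9 + (-226 + 6*Q) = -217 + 6*Q)
1/(1/Y(-52, -155) - 78948) = 1/(1/(-217 + 6*(-52)) - 78948) = 1/(1/(-217 - 312) - 78948) = 1/(1/(-529) - 78948) = 1/(-1/529 - 78948) = 1/(-41763493/529) = -529/41763493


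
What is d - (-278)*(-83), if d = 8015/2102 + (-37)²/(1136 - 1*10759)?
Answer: -466656145697/20227546 ≈ -23070.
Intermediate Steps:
d = 74250707/20227546 (d = 8015*(1/2102) + 1369/(1136 - 10759) = 8015/2102 + 1369/(-9623) = 8015/2102 + 1369*(-1/9623) = 8015/2102 - 1369/9623 = 74250707/20227546 ≈ 3.6708)
d - (-278)*(-83) = 74250707/20227546 - (-278)*(-83) = 74250707/20227546 - 1*23074 = 74250707/20227546 - 23074 = -466656145697/20227546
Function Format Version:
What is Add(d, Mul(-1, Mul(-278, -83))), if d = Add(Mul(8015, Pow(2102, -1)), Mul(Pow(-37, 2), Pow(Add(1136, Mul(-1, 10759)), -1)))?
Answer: Rational(-466656145697, 20227546) ≈ -23070.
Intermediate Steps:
d = Rational(74250707, 20227546) (d = Add(Mul(8015, Rational(1, 2102)), Mul(1369, Pow(Add(1136, -10759), -1))) = Add(Rational(8015, 2102), Mul(1369, Pow(-9623, -1))) = Add(Rational(8015, 2102), Mul(1369, Rational(-1, 9623))) = Add(Rational(8015, 2102), Rational(-1369, 9623)) = Rational(74250707, 20227546) ≈ 3.6708)
Add(d, Mul(-1, Mul(-278, -83))) = Add(Rational(74250707, 20227546), Mul(-1, Mul(-278, -83))) = Add(Rational(74250707, 20227546), Mul(-1, 23074)) = Add(Rational(74250707, 20227546), -23074) = Rational(-466656145697, 20227546)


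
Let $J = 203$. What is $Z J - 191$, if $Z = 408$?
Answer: $82633$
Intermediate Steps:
$Z J - 191 = 408 \cdot 203 - 191 = 82824 - 191 = 82633$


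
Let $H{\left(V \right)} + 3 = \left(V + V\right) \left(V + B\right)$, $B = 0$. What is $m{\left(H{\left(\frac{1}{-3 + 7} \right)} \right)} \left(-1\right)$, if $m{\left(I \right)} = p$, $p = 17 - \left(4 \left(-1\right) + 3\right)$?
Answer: $-18$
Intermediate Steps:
$H{\left(V \right)} = -3 + 2 V^{2}$ ($H{\left(V \right)} = -3 + \left(V + V\right) \left(V + 0\right) = -3 + 2 V V = -3 + 2 V^{2}$)
$p = 18$ ($p = 17 - \left(-4 + 3\right) = 17 - -1 = 17 + 1 = 18$)
$m{\left(I \right)} = 18$
$m{\left(H{\left(\frac{1}{-3 + 7} \right)} \right)} \left(-1\right) = 18 \left(-1\right) = -18$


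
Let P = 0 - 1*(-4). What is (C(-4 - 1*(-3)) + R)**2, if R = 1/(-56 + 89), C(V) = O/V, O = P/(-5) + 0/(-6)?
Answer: 18769/27225 ≈ 0.68940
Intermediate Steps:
P = 4 (P = 0 + 4 = 4)
O = -4/5 (O = 4/(-5) + 0/(-6) = 4*(-1/5) + 0*(-1/6) = -4/5 + 0 = -4/5 ≈ -0.80000)
C(V) = -4/(5*V)
R = 1/33 ≈ 0.030303
(C(-4 - 1*(-3)) + R)**2 = (-4/(5*(-4 - 1*(-3))) + 1/33)**2 = (-4/(5*(-4 + 3)) + 1/33)**2 = (-4/5/(-1) + 1/33)**2 = (-4/5*(-1) + 1/33)**2 = (4/5 + 1/33)**2 = (137/165)**2 = 18769/27225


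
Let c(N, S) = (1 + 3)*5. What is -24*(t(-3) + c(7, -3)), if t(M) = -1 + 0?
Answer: -456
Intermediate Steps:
t(M) = -1
c(N, S) = 20 (c(N, S) = 4*5 = 20)
-24*(t(-3) + c(7, -3)) = -24*(-1 + 20) = -24*19 = -456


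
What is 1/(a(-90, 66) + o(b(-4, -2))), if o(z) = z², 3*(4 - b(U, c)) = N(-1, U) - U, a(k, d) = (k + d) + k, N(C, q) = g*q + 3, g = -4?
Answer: -9/905 ≈ -0.0099448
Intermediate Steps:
N(C, q) = 3 - 4*q (N(C, q) = -4*q + 3 = 3 - 4*q)
a(k, d) = d + 2*k (a(k, d) = (d + k) + k = d + 2*k)
b(U, c) = 3 + 5*U/3 (b(U, c) = 4 - ((3 - 4*U) - U)/3 = 4 - (3 - 5*U)/3 = 4 + (-1 + 5*U/3) = 3 + 5*U/3)
1/(a(-90, 66) + o(b(-4, -2))) = 1/((66 + 2*(-90)) + (3 + (5/3)*(-4))²) = 1/((66 - 180) + (3 - 20/3)²) = 1/(-114 + (-11/3)²) = 1/(-114 + 121/9) = 1/(-905/9) = -9/905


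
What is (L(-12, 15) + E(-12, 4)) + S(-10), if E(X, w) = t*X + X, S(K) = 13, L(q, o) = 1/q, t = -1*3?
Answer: 443/12 ≈ 36.917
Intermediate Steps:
t = -3
E(X, w) = -2*X (E(X, w) = -3*X + X = -2*X)
(L(-12, 15) + E(-12, 4)) + S(-10) = (1/(-12) - 2*(-12)) + 13 = (-1/12 + 24) + 13 = 287/12 + 13 = 443/12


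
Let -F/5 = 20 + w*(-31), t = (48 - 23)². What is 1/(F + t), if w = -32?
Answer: -1/4435 ≈ -0.00022548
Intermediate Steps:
t = 625 (t = 25² = 625)
F = -5060 (F = -5*(20 - 32*(-31)) = -5*(20 + 992) = -5*1012 = -5060)
1/(F + t) = 1/(-5060 + 625) = 1/(-4435) = -1/4435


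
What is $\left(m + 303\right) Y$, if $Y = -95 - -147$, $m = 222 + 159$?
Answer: $35568$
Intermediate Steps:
$m = 381$
$Y = 52$ ($Y = -95 + 147 = 52$)
$\left(m + 303\right) Y = \left(381 + 303\right) 52 = 684 \cdot 52 = 35568$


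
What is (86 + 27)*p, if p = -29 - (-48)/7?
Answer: -17515/7 ≈ -2502.1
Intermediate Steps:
p = -155/7 (p = -29 - (-48)/7 = -29 - 1*(-48/7) = -29 + 48/7 = -155/7 ≈ -22.143)
(86 + 27)*p = (86 + 27)*(-155/7) = 113*(-155/7) = -17515/7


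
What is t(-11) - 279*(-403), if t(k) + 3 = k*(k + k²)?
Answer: 111224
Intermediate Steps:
t(k) = -3 + k*(k + k²)
t(-11) - 279*(-403) = (-3 + (-11)² + (-11)³) - 279*(-403) = (-3 + 121 - 1331) + 112437 = -1213 + 112437 = 111224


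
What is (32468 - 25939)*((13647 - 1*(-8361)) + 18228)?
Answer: 262700844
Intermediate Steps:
(32468 - 25939)*((13647 - 1*(-8361)) + 18228) = 6529*((13647 + 8361) + 18228) = 6529*(22008 + 18228) = 6529*40236 = 262700844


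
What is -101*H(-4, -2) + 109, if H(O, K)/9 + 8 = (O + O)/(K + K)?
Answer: 5563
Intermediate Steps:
H(O, K) = -72 + 9*O/K (H(O, K) = -72 + 9*((O + O)/(K + K)) = -72 + 9*((2*O)/((2*K))) = -72 + 9*((2*O)*(1/(2*K))) = -72 + 9*(O/K) = -72 + 9*O/K)
-101*H(-4, -2) + 109 = -101*(-72 + 9*(-4)/(-2)) + 109 = -101*(-72 + 9*(-4)*(-½)) + 109 = -101*(-72 + 18) + 109 = -101*(-54) + 109 = 5454 + 109 = 5563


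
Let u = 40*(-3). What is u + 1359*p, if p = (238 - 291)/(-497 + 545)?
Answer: -25929/16 ≈ -1620.6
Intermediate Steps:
p = -53/48 ≈ -1.1042
u = -120
u + 1359*p = -120 + 1359*(-53/48) = -120 - 24009/16 = -25929/16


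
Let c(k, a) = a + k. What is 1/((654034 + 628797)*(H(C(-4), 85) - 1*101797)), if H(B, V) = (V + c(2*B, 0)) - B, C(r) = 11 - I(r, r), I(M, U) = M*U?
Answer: -1/130485720827 ≈ -7.6637e-12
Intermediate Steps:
C(r) = 11 - r**2 (C(r) = 11 - r*r = 11 - r**2)
H(B, V) = B + V (H(B, V) = (V + (0 + 2*B)) - B = (V + 2*B) - B = B + V)
1/((654034 + 628797)*(H(C(-4), 85) - 1*101797)) = 1/((654034 + 628797)*(((11 - 1*(-4)**2) + 85) - 1*101797)) = 1/(1282831*(((11 - 1*16) + 85) - 101797)) = 1/(1282831*(((11 - 16) + 85) - 101797)) = 1/(1282831*((-5 + 85) - 101797)) = 1/(1282831*(80 - 101797)) = (1/1282831)/(-101717) = (1/1282831)*(-1/101717) = -1/130485720827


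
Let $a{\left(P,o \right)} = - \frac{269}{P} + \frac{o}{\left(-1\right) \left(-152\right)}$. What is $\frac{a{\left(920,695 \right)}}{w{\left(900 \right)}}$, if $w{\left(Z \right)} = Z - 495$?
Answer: $\frac{12469}{1179900} \approx 0.010568$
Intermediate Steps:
$a{\left(P,o \right)} = - \frac{269}{P} + \frac{o}{152}$
$w{\left(Z \right)} = -495 + Z$
$\frac{a{\left(920,695 \right)}}{w{\left(900 \right)}} = \frac{- \frac{269}{920} + \frac{1}{152} \cdot 695}{-495 + 900} = \frac{\left(-269\right) \frac{1}{920} + \frac{695}{152}}{405} = \left(- \frac{269}{920} + \frac{695}{152}\right) \frac{1}{405} = \frac{37407}{8740} \cdot \frac{1}{405} = \frac{12469}{1179900}$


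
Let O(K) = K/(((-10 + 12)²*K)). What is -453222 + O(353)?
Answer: -1812887/4 ≈ -4.5322e+5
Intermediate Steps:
O(K) = ¼ (O(K) = K/((2²*K)) = K/((4*K)) = K*(1/(4*K)) = ¼)
-453222 + O(353) = -453222 + ¼ = -1812887/4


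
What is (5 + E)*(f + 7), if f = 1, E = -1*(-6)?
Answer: 88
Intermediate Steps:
E = 6
(5 + E)*(f + 7) = (5 + 6)*(1 + 7) = 11*8 = 88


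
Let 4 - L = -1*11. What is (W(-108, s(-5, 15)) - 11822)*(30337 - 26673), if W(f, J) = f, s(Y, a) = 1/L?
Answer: -43711520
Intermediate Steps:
L = 15 (L = 4 - (-1)*11 = 4 - 1*(-11) = 4 + 11 = 15)
s(Y, a) = 1/15
(W(-108, s(-5, 15)) - 11822)*(30337 - 26673) = (-108 - 11822)*(30337 - 26673) = -11930*3664 = -43711520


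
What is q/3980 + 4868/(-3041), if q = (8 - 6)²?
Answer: -4840619/3025795 ≈ -1.5998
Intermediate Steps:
q = 4 (q = 2² = 4)
q/3980 + 4868/(-3041) = 4/3980 + 4868/(-3041) = 4*(1/3980) + 4868*(-1/3041) = 1/995 - 4868/3041 = -4840619/3025795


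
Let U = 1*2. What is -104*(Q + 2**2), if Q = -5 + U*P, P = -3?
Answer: 728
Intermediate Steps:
U = 2
Q = -11 (Q = -5 + 2*(-3) = -5 - 6 = -11)
-104*(Q + 2**2) = -104*(-11 + 2**2) = -104*(-11 + 4) = -104*(-7) = 728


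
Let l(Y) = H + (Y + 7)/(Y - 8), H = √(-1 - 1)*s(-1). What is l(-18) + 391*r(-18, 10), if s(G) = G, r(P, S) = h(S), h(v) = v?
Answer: 101671/26 - I*√2 ≈ 3910.4 - 1.4142*I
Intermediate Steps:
r(P, S) = S
H = -I*√2 (H = √(-1 - 1)*(-1) = √(-2)*(-1) = (I*√2)*(-1) = -I*√2 ≈ -1.4142*I)
l(Y) = (7 + Y)/(-8 + Y) - I*√2 (l(Y) = -I*√2 + (Y + 7)/(Y - 8) = -I*√2 + (7 + Y)/(-8 + Y) = (7 + Y)/(-8 + Y) - I*√2)
l(-18) + 391*r(-18, 10) = (7 - 18 + 8*I*√2 - 1*I*(-18)*√2)/(-8 - 18) + 391*10 = (7 - 18 + 8*I*√2 + 18*I*√2)/(-26) + 3910 = -(-11 + 26*I*√2)/26 + 3910 = (11/26 - I*√2) + 3910 = 101671/26 - I*√2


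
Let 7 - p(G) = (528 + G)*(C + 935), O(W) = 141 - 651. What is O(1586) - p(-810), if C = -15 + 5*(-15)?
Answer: -238807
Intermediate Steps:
O(W) = -510
C = -90 (C = -15 - 75 = -90)
p(G) = -446153 - 845*G (p(G) = 7 - (528 + G)*(-90 + 935) = 7 - (528 + G)*845 = 7 - (446160 + 845*G) = 7 + (-446160 - 845*G) = -446153 - 845*G)
O(1586) - p(-810) = -510 - (-446153 - 845*(-810)) = -510 - (-446153 + 684450) = -510 - 1*238297 = -510 - 238297 = -238807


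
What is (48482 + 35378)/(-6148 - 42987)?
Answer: -16772/9827 ≈ -1.7067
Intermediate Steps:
(48482 + 35378)/(-6148 - 42987) = 83860/(-49135) = 83860*(-1/49135) = -16772/9827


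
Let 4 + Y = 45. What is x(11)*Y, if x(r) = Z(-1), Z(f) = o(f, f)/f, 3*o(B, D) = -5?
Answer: 205/3 ≈ 68.333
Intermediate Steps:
Y = 41 (Y = -4 + 45 = 41)
o(B, D) = -5/3 (o(B, D) = (⅓)*(-5) = -5/3)
Z(f) = -5/(3*f)
x(r) = 5/3 (x(r) = -5/3/(-1) = -5/3*(-1) = 5/3)
x(11)*Y = (5/3)*41 = 205/3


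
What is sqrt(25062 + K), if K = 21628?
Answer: sqrt(46690) ≈ 216.08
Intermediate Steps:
sqrt(25062 + K) = sqrt(25062 + 21628) = sqrt(46690)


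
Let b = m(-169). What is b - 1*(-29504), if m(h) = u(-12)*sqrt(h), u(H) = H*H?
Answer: 29504 + 1872*I ≈ 29504.0 + 1872.0*I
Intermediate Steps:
u(H) = H**2
m(h) = 144*sqrt(h) (m(h) = (-12)**2*sqrt(h) = 144*sqrt(h))
b = 1872*I (b = 144*sqrt(-169) = 144*(13*I) = 1872*I ≈ 1872.0*I)
b - 1*(-29504) = 1872*I - 1*(-29504) = 1872*I + 29504 = 29504 + 1872*I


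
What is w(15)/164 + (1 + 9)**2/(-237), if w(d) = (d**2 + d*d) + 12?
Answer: 46547/19434 ≈ 2.3951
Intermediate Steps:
w(d) = 12 + 2*d**2 (w(d) = (d**2 + d**2) + 12 = 2*d**2 + 12 = 12 + 2*d**2)
w(15)/164 + (1 + 9)**2/(-237) = (12 + 2*15**2)/164 + (1 + 9)**2/(-237) = (12 + 2*225)*(1/164) + 10**2*(-1/237) = (12 + 450)*(1/164) + 100*(-1/237) = 462*(1/164) - 100/237 = 231/82 - 100/237 = 46547/19434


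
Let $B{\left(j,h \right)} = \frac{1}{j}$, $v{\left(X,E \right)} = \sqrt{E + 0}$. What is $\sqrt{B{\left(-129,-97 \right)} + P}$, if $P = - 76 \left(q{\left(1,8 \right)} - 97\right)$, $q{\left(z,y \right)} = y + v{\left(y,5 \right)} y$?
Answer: $\frac{\sqrt{112559595 - 10117728 \sqrt{5}}}{129} \approx 73.515$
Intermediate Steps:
$v{\left(X,E \right)} = \sqrt{E}$
$q{\left(z,y \right)} = y + y \sqrt{5}$ ($q{\left(z,y \right)} = y + \sqrt{5} y = y + y \sqrt{5}$)
$P = 6764 - 608 \sqrt{5}$ ($P = - 76 \left(8 \left(1 + \sqrt{5}\right) - 97\right) = - 76 \left(\left(8 + 8 \sqrt{5}\right) - 97\right) = - 76 \left(-89 + 8 \sqrt{5}\right) = 6764 - 608 \sqrt{5} \approx 5404.5$)
$\sqrt{B{\left(-129,-97 \right)} + P} = \sqrt{\frac{1}{-129} + \left(6764 - 608 \sqrt{5}\right)} = \sqrt{- \frac{1}{129} + \left(6764 - 608 \sqrt{5}\right)} = \sqrt{\frac{872555}{129} - 608 \sqrt{5}}$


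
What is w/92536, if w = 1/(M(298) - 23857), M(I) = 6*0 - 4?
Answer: -1/2208001496 ≈ -4.5290e-10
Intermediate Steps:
M(I) = -4 (M(I) = 0 - 4 = -4)
w = -1/23861 (w = 1/(-4 - 23857) = 1/(-23861) = -1/23861 ≈ -4.1909e-5)
w/92536 = -1/23861/92536 = -1/23861*1/92536 = -1/2208001496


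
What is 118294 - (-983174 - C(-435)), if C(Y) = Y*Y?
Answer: 1290693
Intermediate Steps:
C(Y) = Y²
118294 - (-983174 - C(-435)) = 118294 - (-983174 - 1*(-435)²) = 118294 - (-983174 - 1*189225) = 118294 - (-983174 - 189225) = 118294 - 1*(-1172399) = 118294 + 1172399 = 1290693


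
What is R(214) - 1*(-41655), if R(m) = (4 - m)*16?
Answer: 38295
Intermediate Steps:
R(m) = 64 - 16*m
R(214) - 1*(-41655) = (64 - 16*214) - 1*(-41655) = (64 - 3424) + 41655 = -3360 + 41655 = 38295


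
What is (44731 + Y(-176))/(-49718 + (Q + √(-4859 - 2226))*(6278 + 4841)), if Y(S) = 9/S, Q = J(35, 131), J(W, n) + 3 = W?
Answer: 240973852023/17065399098616 - 87535961993*I*√7085/170653990986160 ≈ 0.014121 - 0.043176*I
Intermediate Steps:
J(W, n) = -3 + W
Q = 32 (Q = -3 + 35 = 32)
(44731 + Y(-176))/(-49718 + (Q + √(-4859 - 2226))*(6278 + 4841)) = (44731 + 9/(-176))/(-49718 + (32 + √(-4859 - 2226))*(6278 + 4841)) = (44731 + 9*(-1/176))/(-49718 + (32 + √(-7085))*11119) = (44731 - 9/176)/(-49718 + (32 + I*√7085)*11119) = 7872647/(176*(-49718 + (355808 + 11119*I*√7085))) = 7872647/(176*(306090 + 11119*I*√7085))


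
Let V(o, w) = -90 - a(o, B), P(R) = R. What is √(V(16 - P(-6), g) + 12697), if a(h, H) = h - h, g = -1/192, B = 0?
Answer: √12607 ≈ 112.28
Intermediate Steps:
g = -1/192 (g = -1*1/192 = -1/192 ≈ -0.0052083)
a(h, H) = 0
V(o, w) = -90 (V(o, w) = -90 - 1*0 = -90 + 0 = -90)
√(V(16 - P(-6), g) + 12697) = √(-90 + 12697) = √12607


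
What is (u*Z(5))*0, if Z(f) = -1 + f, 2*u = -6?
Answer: 0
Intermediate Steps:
u = -3 (u = (½)*(-6) = -3)
(u*Z(5))*0 = -3*(-1 + 5)*0 = -3*4*0 = -12*0 = 0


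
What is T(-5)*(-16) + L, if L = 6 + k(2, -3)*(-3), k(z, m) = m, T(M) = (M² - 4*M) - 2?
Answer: -673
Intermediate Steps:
T(M) = -2 + M² - 4*M
L = 15 (L = 6 - 3*(-3) = 6 + 9 = 15)
T(-5)*(-16) + L = (-2 + (-5)² - 4*(-5))*(-16) + 15 = (-2 + 25 + 20)*(-16) + 15 = 43*(-16) + 15 = -688 + 15 = -673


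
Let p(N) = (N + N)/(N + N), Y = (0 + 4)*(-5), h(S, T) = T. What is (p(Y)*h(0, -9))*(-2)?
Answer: 18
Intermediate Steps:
Y = -20 (Y = 4*(-5) = -20)
p(N) = 1 (p(N) = (2*N)/((2*N)) = (2*N)*(1/(2*N)) = 1)
(p(Y)*h(0, -9))*(-2) = (1*(-9))*(-2) = -9*(-2) = 18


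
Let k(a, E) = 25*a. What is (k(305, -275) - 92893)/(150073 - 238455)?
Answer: 42634/44191 ≈ 0.96477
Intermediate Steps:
(k(305, -275) - 92893)/(150073 - 238455) = (25*305 - 92893)/(150073 - 238455) = (7625 - 92893)/(-88382) = -85268*(-1/88382) = 42634/44191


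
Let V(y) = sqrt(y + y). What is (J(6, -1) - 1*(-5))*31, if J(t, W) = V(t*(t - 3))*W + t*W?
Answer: -217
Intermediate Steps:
V(y) = sqrt(2)*sqrt(y) (V(y) = sqrt(2*y) = sqrt(2)*sqrt(y))
J(t, W) = W*t + W*sqrt(2)*sqrt(t*(-3 + t)) (J(t, W) = (sqrt(2)*sqrt(t*(t - 3)))*W + t*W = (sqrt(2)*sqrt(t*(-3 + t)))*W + W*t = W*sqrt(2)*sqrt(t*(-3 + t)) + W*t = W*t + W*sqrt(2)*sqrt(t*(-3 + t)))
(J(6, -1) - 1*(-5))*31 = (-(6 + sqrt(2)*sqrt(6*(-3 + 6))) - 1*(-5))*31 = (-(6 + sqrt(2)*sqrt(6*3)) + 5)*31 = (-(6 + sqrt(2)*sqrt(18)) + 5)*31 = (-(6 + sqrt(2)*(3*sqrt(2))) + 5)*31 = (-(6 + 6) + 5)*31 = (-1*12 + 5)*31 = (-12 + 5)*31 = -7*31 = -217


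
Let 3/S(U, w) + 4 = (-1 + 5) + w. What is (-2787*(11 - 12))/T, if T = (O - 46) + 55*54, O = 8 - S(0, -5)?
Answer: 13935/14663 ≈ 0.95035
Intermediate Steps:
S(U, w) = 3/w (S(U, w) = 3/(-4 + ((-1 + 5) + w)) = 3/(-4 + (4 + w)) = 3/w)
O = 43/5 (O = 8 - 3/(-5) = 8 - 3*(-1)/5 = 8 - 1*(-3/5) = 8 + 3/5 = 43/5 ≈ 8.6000)
T = 14663/5 (T = (43/5 - 46) + 55*54 = -187/5 + 2970 = 14663/5 ≈ 2932.6)
(-2787*(11 - 12))/T = (-2787*(11 - 12))/(14663/5) = -2787*(-1)*(5/14663) = 2787*(5/14663) = 13935/14663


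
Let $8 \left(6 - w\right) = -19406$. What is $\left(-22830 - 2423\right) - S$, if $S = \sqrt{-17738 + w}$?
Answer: $-25253 - \frac{5 i \sqrt{2449}}{2} \approx -25253.0 - 123.72 i$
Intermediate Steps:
$w = \frac{9727}{4}$ ($w = 6 - - \frac{9703}{4} = 6 + \frac{9703}{4} = \frac{9727}{4} \approx 2431.8$)
$S = \frac{5 i \sqrt{2449}}{2}$ ($S = \sqrt{-17738 + \frac{9727}{4}} = \sqrt{- \frac{61225}{4}} = \frac{5 i \sqrt{2449}}{2} \approx 123.72 i$)
$\left(-22830 - 2423\right) - S = \left(-22830 - 2423\right) - \frac{5 i \sqrt{2449}}{2} = -25253 - \frac{5 i \sqrt{2449}}{2}$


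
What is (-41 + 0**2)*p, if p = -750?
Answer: 30750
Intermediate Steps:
(-41 + 0**2)*p = (-41 + 0**2)*(-750) = (-41 + 0)*(-750) = -41*(-750) = 30750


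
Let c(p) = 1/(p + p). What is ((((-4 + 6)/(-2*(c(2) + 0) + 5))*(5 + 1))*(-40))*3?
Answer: -320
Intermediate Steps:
c(p) = 1/(2*p)
((((-4 + 6)/(-2*(c(2) + 0) + 5))*(5 + 1))*(-40))*3 = ((((-4 + 6)/(-2*((1/2)/2 + 0) + 5))*(5 + 1))*(-40))*3 = (((2/(-2*((1/2)*(1/2) + 0) + 5))*6)*(-40))*3 = (((2/(-2*(1/4 + 0) + 5))*6)*(-40))*3 = (((2/(-2*1/4 + 5))*6)*(-40))*3 = (((2/(-1/2 + 5))*6)*(-40))*3 = (((2/(9/2))*6)*(-40))*3 = (((2*(2/9))*6)*(-40))*3 = (((4/9)*6)*(-40))*3 = ((8/3)*(-40))*3 = -320/3*3 = -320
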